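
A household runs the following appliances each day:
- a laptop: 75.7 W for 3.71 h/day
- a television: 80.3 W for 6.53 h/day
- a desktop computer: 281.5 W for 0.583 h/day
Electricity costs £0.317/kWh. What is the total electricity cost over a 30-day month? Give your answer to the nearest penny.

laptop: 75.7 W × 3.71 h × 30 d = 8,425 Wh = 8.425 kWh
television: 80.3 W × 6.53 h × 30 d = 15,731 Wh = 15.73 kWh
desktop computer: 281.5 W × 0.583 h × 30 d = 4,923 Wh = 4.923 kWh
Total energy = 8.425 + 15.73 + 4.923 = 29.08 kWh
Cost = 29.08 kWh × £0.317 = £9.22

£9.22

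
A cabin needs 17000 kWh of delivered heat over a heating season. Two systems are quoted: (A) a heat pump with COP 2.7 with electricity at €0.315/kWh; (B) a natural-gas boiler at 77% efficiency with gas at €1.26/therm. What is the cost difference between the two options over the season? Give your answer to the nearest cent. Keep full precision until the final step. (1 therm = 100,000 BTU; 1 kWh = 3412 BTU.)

Heat load = 17000 kWh × 3412 = 58,004,000 BTU
Gas: input = 58,004,000 / 0.77 = 75,329,870 BTU = 753.3 therm → 753.3 × €1.26 = €949.16
Heat pump: 58,004,000 BTU / 3412 = 17,000 kWh heat; / 2.7 = 6,296 kWh in → × €0.315 = €1,983.33
Difference = |€949.16 − €1,983.33| = €1,034.18

€1034.18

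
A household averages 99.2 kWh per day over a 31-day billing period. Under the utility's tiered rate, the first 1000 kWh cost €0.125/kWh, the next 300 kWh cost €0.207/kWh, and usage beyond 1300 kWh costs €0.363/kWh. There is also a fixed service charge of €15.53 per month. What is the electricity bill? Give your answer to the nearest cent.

Usage = 99.2 kWh/day × 31 days = 3075.2 kWh
First 1000 kWh × €0.125 = €125.00
Next 300 kWh × €0.207 = €62.10
Remaining 1775.2 kWh × €0.363 = €644.40
Energy charge = €831.50; + service €15.53 = €847.03

€847.03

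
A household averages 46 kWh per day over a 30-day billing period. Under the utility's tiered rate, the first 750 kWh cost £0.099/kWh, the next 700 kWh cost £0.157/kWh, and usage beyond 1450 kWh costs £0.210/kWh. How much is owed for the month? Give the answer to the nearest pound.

Usage = 46 kWh/day × 30 days = 1380 kWh
First 750 kWh × £0.099 = £74.25
Next 630 kWh × £0.157 = £98.91
Remaining tier: 0 kWh (not reached)
Total = £173.16 ≈ £173

£173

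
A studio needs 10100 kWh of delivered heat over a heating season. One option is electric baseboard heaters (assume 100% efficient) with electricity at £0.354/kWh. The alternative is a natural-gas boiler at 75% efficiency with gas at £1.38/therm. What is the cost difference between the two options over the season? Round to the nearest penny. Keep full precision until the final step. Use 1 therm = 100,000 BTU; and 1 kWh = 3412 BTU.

£2941.31

Heat load = 10100 kWh × 3412 = 34,461,200 BTU
Gas: input = 34,461,200 / 0.75 = 45,948,267 BTU = 459.5 therm → 459.5 × £1.38 = £634.09
Electric: 34,461,200 BTU / 3412 = 10,100 kWh → × £0.354 = £3,575.40
Difference = |£634.09 − £3,575.40| = £2,941.31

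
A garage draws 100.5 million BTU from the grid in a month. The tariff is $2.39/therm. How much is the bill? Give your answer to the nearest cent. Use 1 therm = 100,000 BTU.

$2401.95

100.5 million BTU × (10 therm/million BTU) = 1,005 therm
Cost = 1,005 therm × $2.39/therm = $2,401.95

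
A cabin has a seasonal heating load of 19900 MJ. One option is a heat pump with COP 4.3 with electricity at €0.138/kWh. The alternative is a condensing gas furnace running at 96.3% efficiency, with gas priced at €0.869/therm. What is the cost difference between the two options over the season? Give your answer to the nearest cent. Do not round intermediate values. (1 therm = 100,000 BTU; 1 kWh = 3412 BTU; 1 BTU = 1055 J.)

€7.21

Heat load = 19900 MJ = 19,900,000,000 J / 1055 = 18,862,559 BTU
Gas: input = 18,862,559 / 0.963 = 19,587,289 BTU = 195.9 therm → 195.9 × €0.869 = €170.21
Heat pump: 18,862,559 BTU / 3412 = 5,528 kWh heat; / 4.3 = 1,286 kWh in → × €0.138 = €177.42
Difference = |€170.21 − €177.42| = €7.21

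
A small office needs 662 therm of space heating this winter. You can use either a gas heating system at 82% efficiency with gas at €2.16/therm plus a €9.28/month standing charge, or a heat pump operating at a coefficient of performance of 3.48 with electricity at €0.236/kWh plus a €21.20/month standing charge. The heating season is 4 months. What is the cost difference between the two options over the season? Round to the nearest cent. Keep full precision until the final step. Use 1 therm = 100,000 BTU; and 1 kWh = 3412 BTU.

€380.35

Heat load = 662 therm × 100,000 = 66,200,000 BTU
Gas: input = 66,200,000 / 0.82 = 80,731,707 BTU = 807.3 therm → 807.3 × €2.16 = €1,743.80; + 4 × €9.28 standing = €1,780.92
Heat pump: 66,200,000 BTU / 3412 = 19,400 kWh heat; / 3.48 = 5,575 kWh in → × €0.236 = €1,315.78; + 4 × €21.20 standing = €1,400.58
Difference = |€1,780.92 − €1,400.58| = €380.35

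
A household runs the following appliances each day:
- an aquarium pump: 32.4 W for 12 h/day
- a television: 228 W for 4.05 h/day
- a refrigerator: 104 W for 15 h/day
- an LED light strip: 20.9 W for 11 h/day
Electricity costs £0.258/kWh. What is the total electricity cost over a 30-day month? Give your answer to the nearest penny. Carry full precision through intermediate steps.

£24.01

aquarium pump: 32.4 W × 12 h × 30 d = 11,664 Wh = 11.66 kWh
television: 228 W × 4.05 h × 30 d = 27,702 Wh = 27.7 kWh
refrigerator: 104 W × 15 h × 30 d = 46,800 Wh = 46.8 kWh
LED light strip: 20.9 W × 11 h × 30 d = 6,897 Wh = 6.897 kWh
Total energy = 11.66 + 27.7 + 46.8 + 6.897 = 93.06 kWh
Cost = 93.06 kWh × £0.258 = £24.01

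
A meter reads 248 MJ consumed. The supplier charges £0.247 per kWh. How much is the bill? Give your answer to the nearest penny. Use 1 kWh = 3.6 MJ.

£17.02

248 MJ × (0.27778 kWh/MJ) = 68.89 kWh
Cost = 68.89 kWh × £0.247/kWh = £17.02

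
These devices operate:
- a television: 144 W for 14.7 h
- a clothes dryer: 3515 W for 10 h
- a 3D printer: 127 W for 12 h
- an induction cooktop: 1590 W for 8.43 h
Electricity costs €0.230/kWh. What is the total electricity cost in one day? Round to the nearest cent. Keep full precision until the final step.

television: 144 W × 14.7 h = 2,117 Wh = 2.117 kWh
clothes dryer: 3515 W × 10 h = 35,150 Wh = 35.15 kWh
3D printer: 127 W × 12 h = 1,524 Wh = 1.524 kWh
induction cooktop: 1590 W × 8.43 h = 13,404 Wh = 13.4 kWh
Total energy = 2.117 + 35.15 + 1.524 + 13.4 = 52.19 kWh
Cost = 52.19 kWh × €0.230 = €12.00

€12.00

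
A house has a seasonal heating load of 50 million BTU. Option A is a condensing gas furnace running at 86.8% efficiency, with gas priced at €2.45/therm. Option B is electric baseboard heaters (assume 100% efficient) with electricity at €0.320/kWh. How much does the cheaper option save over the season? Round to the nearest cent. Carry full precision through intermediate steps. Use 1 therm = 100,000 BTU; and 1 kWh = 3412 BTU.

€3278.04

Heat load = 50 × 10⁶ BTU = 50,000,000 BTU
Gas: input = 50,000,000 / 0.868 = 57,603,687 BTU = 576 therm → 576 × €2.45 = €1,411.29
Electric: 50,000,000 BTU / 3412 = 14,650 kWh → × €0.320 = €4,689.33
Difference = |€1,411.29 − €4,689.33| = €3,278.04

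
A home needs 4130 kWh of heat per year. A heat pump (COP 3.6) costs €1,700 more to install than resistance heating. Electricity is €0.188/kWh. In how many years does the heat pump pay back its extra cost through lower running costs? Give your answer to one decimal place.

3.0 years

Resistance: 4130 kWh × €0.188 = €776.44/yr
Heat pump: 4130 / 3.6 = 1147 kWh in → × €0.188 = €215.68/yr
Annual savings = €560.76
Payback = €1,700 / €560.76 = 3.03 years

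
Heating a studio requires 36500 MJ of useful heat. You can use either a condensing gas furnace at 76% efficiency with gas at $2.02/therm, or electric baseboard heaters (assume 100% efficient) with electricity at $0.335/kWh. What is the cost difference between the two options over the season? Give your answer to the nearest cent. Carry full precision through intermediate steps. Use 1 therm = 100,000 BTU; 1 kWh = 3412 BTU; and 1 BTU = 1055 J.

$2477.29

Heat load = 36500 MJ = 36,500,000,000 J / 1055 = 34,597,156 BTU
Gas: input = 34,597,156 / 0.76 = 45,522,574 BTU = 455.2 therm → 455.2 × $2.02 = $919.56
Electric: 34,597,156 BTU / 3412 = 10,140 kWh → × $0.335 = $3,396.85
Difference = |$919.56 − $3,396.85| = $2,477.29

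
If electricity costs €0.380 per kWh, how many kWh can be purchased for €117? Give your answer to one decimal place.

307.9 kWh

€117 / €0.380 per kWh = 307.9 kWh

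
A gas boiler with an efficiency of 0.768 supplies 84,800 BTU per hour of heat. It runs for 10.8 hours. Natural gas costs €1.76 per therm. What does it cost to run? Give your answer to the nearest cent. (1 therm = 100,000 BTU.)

€20.99

Heat delivered = 84,800 BTU/h × 10.8 h = 915,840 BTU
Gas input = 915,840 / 0.768 = 1,192,500 BTU
= 1,192,500 / 100,000 = 11.93 therm
Cost = 11.93 × €1.76/therm = €20.99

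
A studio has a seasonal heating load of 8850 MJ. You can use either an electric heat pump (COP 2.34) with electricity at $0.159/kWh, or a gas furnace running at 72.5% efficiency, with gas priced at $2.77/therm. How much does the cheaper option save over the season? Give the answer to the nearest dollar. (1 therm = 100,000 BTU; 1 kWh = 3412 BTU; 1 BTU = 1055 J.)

Heat load = 8850 MJ = 8,850,000,000 J / 1055 = 8,388,626 BTU
Gas: input = 8,388,626 / 0.725 = 11,570,518 BTU = 115.7 therm → 115.7 × $2.77 = $320.50
Heat pump: 8,388,626 BTU / 3412 = 2,459 kWh heat; / 2.34 = 1,051 kWh in → × $0.159 = $167.06
Difference = |$320.50 − $167.06| = $153.45 ≈ $153

$153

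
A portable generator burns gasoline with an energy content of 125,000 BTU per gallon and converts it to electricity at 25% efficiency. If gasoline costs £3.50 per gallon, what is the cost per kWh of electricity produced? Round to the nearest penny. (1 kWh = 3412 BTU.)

£0.38

Electrical output per gallon = 125,000 BTU × 0.25 / 3412 BTU/kWh = 9.159 kWh
Cost per kWh = £3.50 / 9.159 kWh = £0.382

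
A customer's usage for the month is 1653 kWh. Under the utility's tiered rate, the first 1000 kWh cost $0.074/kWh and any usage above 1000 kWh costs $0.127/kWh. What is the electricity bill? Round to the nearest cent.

First 1000 kWh × $0.074 = $74.00
Remaining 653 kWh × $0.127 = $82.93
Total = $156.93

$156.93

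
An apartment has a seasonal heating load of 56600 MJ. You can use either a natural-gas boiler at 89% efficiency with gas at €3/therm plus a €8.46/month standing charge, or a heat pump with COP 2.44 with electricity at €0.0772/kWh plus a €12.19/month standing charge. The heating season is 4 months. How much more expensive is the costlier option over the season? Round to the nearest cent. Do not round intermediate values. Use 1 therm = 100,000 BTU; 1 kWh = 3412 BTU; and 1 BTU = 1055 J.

€1296.00

Heat load = 56600 MJ = 56,600,000,000 J / 1055 = 53,649,289 BTU
Gas: input = 53,649,289 / 0.89 = 60,280,100 BTU = 602.8 therm → 602.8 × €3 = €1,808.40; + 4 × €8.46 standing = €1,842.24
Heat pump: 53,649,289 BTU / 3412 = 15,720 kWh heat; / 2.44 = 6,444 kWh in → × €0.0772 = €497.49; + 4 × €12.19 standing = €546.25
Difference = |€1,842.24 − €546.25| = €1,296.00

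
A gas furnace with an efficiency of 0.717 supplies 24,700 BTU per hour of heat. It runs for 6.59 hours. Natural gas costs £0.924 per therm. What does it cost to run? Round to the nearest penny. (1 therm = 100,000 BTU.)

Heat delivered = 24,700 BTU/h × 6.59 h = 162,773 BTU
Gas input = 162,773 / 0.717 = 227,020 BTU
= 227,020 / 100,000 = 2.27 therm
Cost = 2.27 × £0.924/therm = £2.10

£2.10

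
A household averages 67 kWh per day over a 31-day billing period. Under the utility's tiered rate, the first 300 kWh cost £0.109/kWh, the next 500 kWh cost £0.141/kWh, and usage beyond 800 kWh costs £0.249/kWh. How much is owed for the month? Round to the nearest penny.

Usage = 67 kWh/day × 31 days = 2077 kWh
First 300 kWh × £0.109 = £32.70
Next 500 kWh × £0.141 = £70.50
Remaining 1277 kWh × £0.249 = £317.97
Total = £421.17

£421.17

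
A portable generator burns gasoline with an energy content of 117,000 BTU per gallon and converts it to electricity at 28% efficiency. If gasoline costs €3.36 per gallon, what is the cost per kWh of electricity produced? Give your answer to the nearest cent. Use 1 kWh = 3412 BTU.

Electrical output per gallon = 117,000 BTU × 0.28 / 3412 BTU/kWh = 9.601 kWh
Cost per kWh = €3.36 / 9.601 kWh = €0.350

€0.35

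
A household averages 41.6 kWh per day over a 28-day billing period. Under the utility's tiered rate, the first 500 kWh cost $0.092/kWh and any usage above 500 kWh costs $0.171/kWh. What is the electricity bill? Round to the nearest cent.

Usage = 41.6 kWh/day × 28 days = 1164.8 kWh
First 500 kWh × $0.092 = $46.00
Remaining 664.8 kWh × $0.171 = $113.68
Total = $159.68

$159.68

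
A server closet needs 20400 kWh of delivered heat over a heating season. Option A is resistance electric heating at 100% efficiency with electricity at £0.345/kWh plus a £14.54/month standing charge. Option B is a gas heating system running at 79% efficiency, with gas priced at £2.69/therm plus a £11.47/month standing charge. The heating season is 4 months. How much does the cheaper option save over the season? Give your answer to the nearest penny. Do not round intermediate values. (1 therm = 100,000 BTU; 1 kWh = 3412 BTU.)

Heat load = 20400 kWh × 3412 = 69,604,800 BTU
Gas: input = 69,604,800 / 0.79 = 88,107,342 BTU = 881.1 therm → 881.1 × £2.69 = £2,370.09; + 4 × £11.47 standing = £2,415.97
Electric: 69,604,800 BTU / 3412 = 20,400 kWh → × £0.345 = £7,038.00; + 4 × £14.54 standing = £7,096.16
Difference = |£2,415.97 − £7,096.16| = £4,680.19

£4680.19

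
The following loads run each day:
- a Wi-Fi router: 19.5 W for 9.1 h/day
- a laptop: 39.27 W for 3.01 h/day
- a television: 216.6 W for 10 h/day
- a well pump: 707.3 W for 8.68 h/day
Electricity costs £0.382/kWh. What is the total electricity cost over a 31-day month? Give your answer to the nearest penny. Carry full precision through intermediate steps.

Wi-Fi router: 19.5 W × 9.1 h × 31 d = 5,501 Wh = 5.501 kWh
laptop: 39.27 W × 3.01 h × 31 d = 3,664 Wh = 3.664 kWh
television: 216.6 W × 10 h × 31 d = 67,146 Wh = 67.15 kWh
well pump: 707.3 W × 8.68 h × 31 d = 190,320 Wh = 190.3 kWh
Total energy = 5.501 + 3.664 + 67.15 + 190.3 = 266.6 kWh
Cost = 266.6 kWh × £0.382 = £101.85

£101.85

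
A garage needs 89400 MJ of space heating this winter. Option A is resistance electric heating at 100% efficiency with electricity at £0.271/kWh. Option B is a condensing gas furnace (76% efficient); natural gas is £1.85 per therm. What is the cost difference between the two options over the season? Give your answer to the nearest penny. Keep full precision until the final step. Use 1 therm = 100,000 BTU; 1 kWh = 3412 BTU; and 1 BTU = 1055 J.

Heat load = 89400 MJ = 89,400,000,000 J / 1055 = 84,739,336 BTU
Gas: input = 84,739,336 / 0.76 = 111,499,127 BTU = 1,115 therm → 1,115 × £1.85 = £2,062.73
Electric: 84,739,336 BTU / 3412 = 24,840 kWh → × £0.271 = £6,730.47
Difference = |£2,062.73 − £6,730.47| = £4,667.74

£4667.74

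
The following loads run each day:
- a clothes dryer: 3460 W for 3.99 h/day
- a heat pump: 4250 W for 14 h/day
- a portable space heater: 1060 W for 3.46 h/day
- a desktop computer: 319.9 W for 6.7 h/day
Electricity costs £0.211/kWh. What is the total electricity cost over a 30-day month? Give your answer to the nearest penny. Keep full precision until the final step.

£500.81

clothes dryer: 3460 W × 3.99 h × 30 d = 414,162 Wh = 414.2 kWh
heat pump: 4250 W × 14 h × 30 d = 1,785,000 Wh = 1,785 kWh
portable space heater: 1060 W × 3.46 h × 30 d = 110,028 Wh = 110 kWh
desktop computer: 319.9 W × 6.7 h × 30 d = 64,300 Wh = 64.3 kWh
Total energy = 414.2 + 1,785 + 110 + 64.3 = 2,373 kWh
Cost = 2,373 kWh × £0.211 = £500.81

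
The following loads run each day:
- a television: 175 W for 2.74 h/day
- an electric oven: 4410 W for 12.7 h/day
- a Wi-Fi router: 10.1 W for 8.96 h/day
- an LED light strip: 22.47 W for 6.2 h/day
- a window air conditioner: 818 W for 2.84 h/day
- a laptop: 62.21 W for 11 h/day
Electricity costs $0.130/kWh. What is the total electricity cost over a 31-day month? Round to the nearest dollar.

television: 175 W × 2.74 h × 31 d = 14,865 Wh = 14.86 kWh
electric oven: 4410 W × 12.7 h × 31 d = 1,736,217 Wh = 1,736 kWh
Wi-Fi router: 10.1 W × 8.96 h × 31 d = 2,805 Wh = 2.805 kWh
LED light strip: 22.47 W × 6.2 h × 31 d = 4,319 Wh = 4.319 kWh
window air conditioner: 818 W × 2.84 h × 31 d = 72,017 Wh = 72.02 kWh
laptop: 62.21 W × 11 h × 31 d = 21,214 Wh = 21.21 kWh
Total energy = 14.86 + 1,736 + 2.805 + 4.319 + 72.02 + 21.21 = 1,851 kWh
Cost = 1,851 kWh × $0.130 = $240.69 ≈ $241

$241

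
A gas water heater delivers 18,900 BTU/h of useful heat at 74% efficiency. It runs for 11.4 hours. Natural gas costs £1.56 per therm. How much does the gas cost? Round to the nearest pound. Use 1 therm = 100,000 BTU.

£5

Heat delivered = 18,900 BTU/h × 11.4 h = 215,460 BTU
Gas input = 215,460 / 0.74 = 291,162 BTU
= 291,162 / 100,000 = 2.912 therm
Cost = 2.912 × £1.56/therm = £4.54 ≈ £5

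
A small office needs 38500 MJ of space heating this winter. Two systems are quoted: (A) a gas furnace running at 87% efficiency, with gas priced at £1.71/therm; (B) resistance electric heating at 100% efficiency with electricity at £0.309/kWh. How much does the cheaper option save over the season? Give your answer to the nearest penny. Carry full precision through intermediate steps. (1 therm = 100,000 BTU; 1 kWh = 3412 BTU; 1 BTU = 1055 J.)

Heat load = 38500 MJ = 38,500,000,000 J / 1055 = 36,492,891 BTU
Gas: input = 36,492,891 / 0.870 = 41,945,852 BTU = 419.5 therm → 419.5 × £1.71 = £717.27
Electric: 36,492,891 BTU / 3412 = 10,700 kWh → × £0.309 = £3,304.90
Difference = |£717.27 − £3,304.90| = £2,587.62

£2587.62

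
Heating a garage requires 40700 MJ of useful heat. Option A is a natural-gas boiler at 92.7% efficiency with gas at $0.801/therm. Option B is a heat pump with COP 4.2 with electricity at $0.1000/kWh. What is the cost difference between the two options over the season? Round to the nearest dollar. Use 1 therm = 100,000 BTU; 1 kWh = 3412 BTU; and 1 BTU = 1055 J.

$64

Heat load = 40700 MJ = 40,700,000,000 J / 1055 = 38,578,199 BTU
Gas: input = 38,578,199 / 0.927 = 41,616,180 BTU = 416.2 therm → 416.2 × $0.801 = $333.35
Heat pump: 38,578,199 BTU / 3412 = 11,310 kWh heat; / 4.2 = 2,692 kWh in → × $0.1000 = $269.21
Difference = |$333.35 − $269.21| = $64.14 ≈ $64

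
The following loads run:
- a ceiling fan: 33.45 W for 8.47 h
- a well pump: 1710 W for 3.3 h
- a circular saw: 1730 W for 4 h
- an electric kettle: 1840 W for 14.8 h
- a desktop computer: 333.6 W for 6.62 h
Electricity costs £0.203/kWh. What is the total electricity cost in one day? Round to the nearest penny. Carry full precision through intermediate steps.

ceiling fan: 33.45 W × 8.47 h = 283 Wh = 0.2833 kWh
well pump: 1710 W × 3.3 h = 5,643 Wh = 5.643 kWh
circular saw: 1730 W × 4 h = 6,920 Wh = 6.92 kWh
electric kettle: 1840 W × 14.8 h = 27,232 Wh = 27.23 kWh
desktop computer: 333.6 W × 6.62 h = 2,208 Wh = 2.208 kWh
Total energy = 0.2833 + 5.643 + 6.92 + 27.23 + 2.208 = 42.29 kWh
Cost = 42.29 kWh × £0.203 = £8.58

£8.58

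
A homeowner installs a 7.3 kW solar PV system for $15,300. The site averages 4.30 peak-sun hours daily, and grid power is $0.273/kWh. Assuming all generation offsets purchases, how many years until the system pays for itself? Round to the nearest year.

Daily generation = 7.3 kW × 4.30 h = 31.39 kWh
Annual generation = 31.39 × 365 = 11457 kWh
Annual savings = 11457 × $0.273 = $3,127.86
Payback = $15,300 / $3,127.86 = 4.89 years

5 years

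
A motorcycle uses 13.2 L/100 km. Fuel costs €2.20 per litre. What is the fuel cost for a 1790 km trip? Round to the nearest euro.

€520

Fuel = 13.2 L/100 km × 1790 km / 100 = 236.3 L
Cost = 236.3 L × €2.20/L = €519.82 ≈ €520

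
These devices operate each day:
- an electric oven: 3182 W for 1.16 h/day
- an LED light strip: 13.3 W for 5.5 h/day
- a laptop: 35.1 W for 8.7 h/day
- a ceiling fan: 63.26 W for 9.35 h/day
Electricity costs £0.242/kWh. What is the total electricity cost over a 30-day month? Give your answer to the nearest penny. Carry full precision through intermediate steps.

electric oven: 3182 W × 1.16 h × 30 d = 110,734 Wh = 110.7 kWh
LED light strip: 13.3 W × 5.5 h × 30 d = 2,194 Wh = 2.195 kWh
laptop: 35.1 W × 8.7 h × 30 d = 9,161 Wh = 9.161 kWh
ceiling fan: 63.26 W × 9.35 h × 30 d = 17,744 Wh = 17.74 kWh
Total energy = 110.7 + 2.195 + 9.161 + 17.74 = 139.8 kWh
Cost = 139.8 kWh × £0.242 = £33.84

£33.84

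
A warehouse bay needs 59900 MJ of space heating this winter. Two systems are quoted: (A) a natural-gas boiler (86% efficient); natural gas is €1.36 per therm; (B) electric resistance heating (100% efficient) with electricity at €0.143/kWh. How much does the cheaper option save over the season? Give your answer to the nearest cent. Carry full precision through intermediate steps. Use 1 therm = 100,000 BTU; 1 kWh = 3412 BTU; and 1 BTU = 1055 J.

€1481.71

Heat load = 59900 MJ = 59,900,000,000 J / 1055 = 56,777,251 BTU
Gas: input = 56,777,251 / 0.86 = 66,020,060 BTU = 660.2 therm → 660.2 × €1.36 = €897.87
Electric: 56,777,251 BTU / 3412 = 16,640 kWh → × €0.143 = €2,379.59
Difference = |€897.87 − €2,379.59| = €1,481.71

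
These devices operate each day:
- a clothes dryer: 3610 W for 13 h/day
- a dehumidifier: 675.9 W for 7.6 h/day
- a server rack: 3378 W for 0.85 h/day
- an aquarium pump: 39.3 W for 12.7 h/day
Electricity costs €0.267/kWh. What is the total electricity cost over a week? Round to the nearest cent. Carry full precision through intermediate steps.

€103.61

clothes dryer: 3610 W × 13 h × 7 d = 328,510 Wh = 328.5 kWh
dehumidifier: 675.9 W × 7.6 h × 7 d = 35,958 Wh = 35.96 kWh
server rack: 3378 W × 0.85 h × 7 d = 20,099 Wh = 20.1 kWh
aquarium pump: 39.3 W × 12.7 h × 7 d = 3,494 Wh = 3.494 kWh
Total energy = 328.5 + 35.96 + 20.1 + 3.494 = 388.1 kWh
Cost = 388.1 kWh × €0.267 = €103.61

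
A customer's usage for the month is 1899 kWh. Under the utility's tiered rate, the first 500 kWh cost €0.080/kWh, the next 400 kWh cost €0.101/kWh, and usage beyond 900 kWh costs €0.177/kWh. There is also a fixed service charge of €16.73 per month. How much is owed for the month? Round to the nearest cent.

€273.95

First 500 kWh × €0.080 = €40.00
Next 400 kWh × €0.101 = €40.40
Remaining 999 kWh × €0.177 = €176.82
Energy charge = €257.22; + service €16.73 = €273.95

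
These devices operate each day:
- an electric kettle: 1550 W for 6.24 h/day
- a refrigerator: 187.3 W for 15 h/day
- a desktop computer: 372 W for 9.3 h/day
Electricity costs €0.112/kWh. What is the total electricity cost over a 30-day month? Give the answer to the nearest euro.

electric kettle: 1550 W × 6.24 h × 30 d = 290,160 Wh = 290.2 kWh
refrigerator: 187.3 W × 15 h × 30 d = 84,285 Wh = 84.28 kWh
desktop computer: 372 W × 9.3 h × 30 d = 103,788 Wh = 103.8 kWh
Total energy = 290.2 + 84.28 + 103.8 = 478.2 kWh
Cost = 478.2 kWh × €0.112 = €53.56 ≈ €54

€54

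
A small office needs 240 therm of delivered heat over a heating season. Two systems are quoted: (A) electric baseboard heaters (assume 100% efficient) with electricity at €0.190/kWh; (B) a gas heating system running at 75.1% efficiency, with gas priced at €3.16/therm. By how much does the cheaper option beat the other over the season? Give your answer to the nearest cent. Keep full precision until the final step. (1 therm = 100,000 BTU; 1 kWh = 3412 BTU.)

Heat load = 240 therm × 100,000 = 24,000,000 BTU
Gas: input = 24,000,000 / 0.751 = 31,957,390 BTU = 319.6 therm → 319.6 × €3.16 = €1,009.85
Electric: 24,000,000 BTU / 3412 = 7,034 kWh → × €0.190 = €1,336.46
Difference = |€1,009.85 − €1,336.46| = €326.61

€326.61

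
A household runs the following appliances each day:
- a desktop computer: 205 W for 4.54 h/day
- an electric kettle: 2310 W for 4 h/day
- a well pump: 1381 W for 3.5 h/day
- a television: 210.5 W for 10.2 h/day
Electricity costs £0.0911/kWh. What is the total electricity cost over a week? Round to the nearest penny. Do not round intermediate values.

desktop computer: 205 W × 4.54 h × 7 d = 6,515 Wh = 6.515 kWh
electric kettle: 2310 W × 4 h × 7 d = 64,680 Wh = 64.68 kWh
well pump: 1381 W × 3.5 h × 7 d = 33,834 Wh = 33.83 kWh
television: 210.5 W × 10.2 h × 7 d = 15,030 Wh = 15.03 kWh
Total energy = 6.515 + 64.68 + 33.83 + 15.03 = 120.1 kWh
Cost = 120.1 kWh × £0.0911 = £10.94

£10.94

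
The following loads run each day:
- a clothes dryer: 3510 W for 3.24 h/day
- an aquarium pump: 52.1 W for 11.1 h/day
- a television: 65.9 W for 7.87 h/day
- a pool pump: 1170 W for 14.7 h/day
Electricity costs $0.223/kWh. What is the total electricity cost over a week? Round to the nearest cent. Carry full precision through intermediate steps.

clothes dryer: 3510 W × 3.24 h × 7 d = 79,607 Wh = 79.61 kWh
aquarium pump: 52.1 W × 11.1 h × 7 d = 4,048 Wh = 4.048 kWh
television: 65.9 W × 7.87 h × 7 d = 3,630 Wh = 3.63 kWh
pool pump: 1170 W × 14.7 h × 7 d = 120,393 Wh = 120.4 kWh
Total energy = 79.61 + 4.048 + 3.63 + 120.4 = 207.7 kWh
Cost = 207.7 kWh × $0.223 = $46.31

$46.31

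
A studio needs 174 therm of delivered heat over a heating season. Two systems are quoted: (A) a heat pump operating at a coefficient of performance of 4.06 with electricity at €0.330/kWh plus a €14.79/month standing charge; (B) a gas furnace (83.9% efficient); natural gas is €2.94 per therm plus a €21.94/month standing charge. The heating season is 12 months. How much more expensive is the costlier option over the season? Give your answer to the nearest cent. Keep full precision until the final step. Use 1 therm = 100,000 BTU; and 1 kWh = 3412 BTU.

€281.02

Heat load = 174 therm × 100,000 = 17,400,000 BTU
Gas: input = 17,400,000 / 0.839 = 20,738,975 BTU = 207.4 therm → 207.4 × €2.94 = €609.73; + 12 × €21.94 standing = €873.01
Heat pump: 17,400,000 BTU / 3412 = 5,100 kWh heat; / 4.06 = 1,256 kWh in → × €0.330 = €414.50; + 12 × €14.79 standing = €591.98
Difference = |€873.01 − €591.98| = €281.02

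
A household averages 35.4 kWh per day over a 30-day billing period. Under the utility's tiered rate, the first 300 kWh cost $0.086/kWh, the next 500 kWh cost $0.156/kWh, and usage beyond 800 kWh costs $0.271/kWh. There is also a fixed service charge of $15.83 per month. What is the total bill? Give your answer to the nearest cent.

$190.63

Usage = 35.4 kWh/day × 30 days = 1062 kWh
First 300 kWh × $0.086 = $25.80
Next 500 kWh × $0.156 = $78.00
Remaining 262 kWh × $0.271 = $71.00
Energy charge = $174.80; + service $15.83 = $190.63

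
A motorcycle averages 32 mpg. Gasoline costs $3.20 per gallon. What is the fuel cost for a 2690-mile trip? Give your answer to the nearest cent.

$269.00

Fuel = 2690 mi / 32 mpg = 84.06 gal
Cost = 84.06 gal × $3.20/gal = $269.00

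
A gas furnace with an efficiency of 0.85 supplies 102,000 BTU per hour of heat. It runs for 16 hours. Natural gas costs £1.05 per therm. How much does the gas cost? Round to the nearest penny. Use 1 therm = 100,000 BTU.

£20.16

Heat delivered = 102,000 BTU/h × 16 h = 1,632,000 BTU
Gas input = 1,632,000 / 0.85 = 1,920,000 BTU
= 1,920,000 / 100,000 = 19.2 therm
Cost = 19.2 × £1.05/therm = £20.16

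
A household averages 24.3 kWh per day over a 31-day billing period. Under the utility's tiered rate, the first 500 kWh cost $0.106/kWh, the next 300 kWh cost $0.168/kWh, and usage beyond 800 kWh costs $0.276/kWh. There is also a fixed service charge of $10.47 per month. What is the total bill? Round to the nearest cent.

$106.02

Usage = 24.3 kWh/day × 31 days = 753.3 kWh
First 500 kWh × $0.106 = $53.00
Next 253.3 kWh × $0.168 = $42.55
Remaining tier: 0 kWh (not reached)
Energy charge = $95.55; + service $10.47 = $106.02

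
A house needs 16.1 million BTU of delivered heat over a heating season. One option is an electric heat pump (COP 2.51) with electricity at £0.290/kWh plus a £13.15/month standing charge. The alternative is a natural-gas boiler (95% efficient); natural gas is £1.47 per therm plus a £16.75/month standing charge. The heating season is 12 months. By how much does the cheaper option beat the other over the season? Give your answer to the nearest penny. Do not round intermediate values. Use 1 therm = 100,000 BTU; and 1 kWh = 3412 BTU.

£252.86

Heat load = 16.1 × 10⁶ BTU = 16,100,000 BTU
Gas: input = 16,100,000 / 0.95 = 16,947,368 BTU = 169.5 therm → 169.5 × £1.47 = £249.13; + 12 × £16.75 standing = £450.13
Heat pump: 16,100,000 BTU / 3412 = 4,719 kWh heat; / 2.51 = 1,880 kWh in → × £0.290 = £545.18; + 12 × £13.15 standing = £702.98
Difference = |£450.13 − £702.98| = £252.86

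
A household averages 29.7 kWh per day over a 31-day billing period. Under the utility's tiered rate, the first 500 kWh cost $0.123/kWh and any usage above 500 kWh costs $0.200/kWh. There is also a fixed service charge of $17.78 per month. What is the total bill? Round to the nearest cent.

Usage = 29.7 kWh/day × 31 days = 920.7 kWh
First 500 kWh × $0.123 = $61.50
Remaining 420.7 kWh × $0.200 = $84.14
Energy charge = $145.64; + service $17.78 = $163.42

$163.42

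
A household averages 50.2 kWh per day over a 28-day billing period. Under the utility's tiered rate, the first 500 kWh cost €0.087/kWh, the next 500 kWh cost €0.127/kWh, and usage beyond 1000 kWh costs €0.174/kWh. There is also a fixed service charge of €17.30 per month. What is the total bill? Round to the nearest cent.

Usage = 50.2 kWh/day × 28 days = 1405.6 kWh
First 500 kWh × €0.087 = €43.50
Next 500 kWh × €0.127 = €63.50
Remaining 405.6 kWh × €0.174 = €70.57
Energy charge = €177.57; + service €17.30 = €194.87

€194.87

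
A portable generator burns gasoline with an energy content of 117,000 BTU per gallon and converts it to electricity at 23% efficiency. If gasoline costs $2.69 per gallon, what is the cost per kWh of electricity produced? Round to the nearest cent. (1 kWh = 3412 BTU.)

Electrical output per gallon = 117,000 BTU × 0.23 / 3412 BTU/kWh = 7.887 kWh
Cost per kWh = $2.69 / 7.887 kWh = $0.341

$0.34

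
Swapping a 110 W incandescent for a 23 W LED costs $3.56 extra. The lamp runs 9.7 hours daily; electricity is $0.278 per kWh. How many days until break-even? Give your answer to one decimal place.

Power saved = 110 − 23 = 87 W
Daily energy saved = 87 W × 9.7 h = 843.9 Wh = 0.8439 kWh
Daily savings = 0.8439 × $0.278 = $0.2346
Payback = $3.56 / $0.2346 per day = 15.17 days

15.2 days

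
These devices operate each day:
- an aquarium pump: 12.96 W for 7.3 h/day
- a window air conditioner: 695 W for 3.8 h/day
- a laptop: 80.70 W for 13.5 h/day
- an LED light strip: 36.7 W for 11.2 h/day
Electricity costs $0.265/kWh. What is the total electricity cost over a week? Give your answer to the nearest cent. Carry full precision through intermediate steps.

$7.86

aquarium pump: 12.96 W × 7.3 h × 7 d = 662 Wh = 0.6623 kWh
window air conditioner: 695 W × 3.8 h × 7 d = 18,487 Wh = 18.49 kWh
laptop: 80.70 W × 13.5 h × 7 d = 7,626 Wh = 7.626 kWh
LED light strip: 36.7 W × 11.2 h × 7 d = 2,877 Wh = 2.877 kWh
Total energy = 0.6623 + 18.49 + 7.626 + 2.877 = 29.65 kWh
Cost = 29.65 kWh × $0.265 = $7.86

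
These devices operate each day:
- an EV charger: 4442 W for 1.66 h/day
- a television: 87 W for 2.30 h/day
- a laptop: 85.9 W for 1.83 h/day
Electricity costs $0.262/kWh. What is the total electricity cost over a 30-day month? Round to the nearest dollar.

EV charger: 4442 W × 1.66 h × 30 d = 221,212 Wh = 221.2 kWh
television: 87 W × 2.30 h × 30 d = 6,003 Wh = 6.003 kWh
laptop: 85.9 W × 1.83 h × 30 d = 4,716 Wh = 4.716 kWh
Total energy = 221.2 + 6.003 + 4.716 = 231.9 kWh
Cost = 231.9 kWh × $0.262 = $60.77 ≈ $61

$61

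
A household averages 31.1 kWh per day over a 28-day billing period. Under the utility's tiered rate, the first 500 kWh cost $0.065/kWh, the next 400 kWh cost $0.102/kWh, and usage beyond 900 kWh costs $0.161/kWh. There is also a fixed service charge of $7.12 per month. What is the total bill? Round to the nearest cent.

$77.44

Usage = 31.1 kWh/day × 28 days = 870.8 kWh
First 500 kWh × $0.065 = $32.50
Next 370.8 kWh × $0.102 = $37.82
Remaining tier: 0 kWh (not reached)
Energy charge = $70.32; + service $7.12 = $77.44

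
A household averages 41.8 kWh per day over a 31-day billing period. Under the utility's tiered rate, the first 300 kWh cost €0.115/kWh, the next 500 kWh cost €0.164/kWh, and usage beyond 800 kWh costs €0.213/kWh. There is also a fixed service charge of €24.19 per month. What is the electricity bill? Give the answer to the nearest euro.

Usage = 41.8 kWh/day × 31 days = 1295.8 kWh
First 300 kWh × €0.115 = €34.50
Next 500 kWh × €0.164 = €82.00
Remaining 495.8 kWh × €0.213 = €105.61
Energy charge = €222.11; + service €24.19 = €246.30 ≈ €246

€246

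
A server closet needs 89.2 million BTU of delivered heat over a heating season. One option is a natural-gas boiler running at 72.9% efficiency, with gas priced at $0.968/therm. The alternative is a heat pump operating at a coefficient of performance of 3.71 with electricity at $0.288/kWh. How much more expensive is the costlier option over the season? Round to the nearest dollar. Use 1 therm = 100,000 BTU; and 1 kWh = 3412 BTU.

$845

Heat load = 89.2 × 10⁶ BTU = 89,200,000 BTU
Gas: input = 89,200,000 / 0.729 = 122,359,396 BTU = 1,224 therm → 1,224 × $0.968 = $1,184.44
Heat pump: 89,200,000 BTU / 3412 = 26,140 kWh heat; / 3.71 = 7,047 kWh in → × $0.288 = $2,029.43
Difference = |$1,184.44 − $2,029.43| = $844.99 ≈ $845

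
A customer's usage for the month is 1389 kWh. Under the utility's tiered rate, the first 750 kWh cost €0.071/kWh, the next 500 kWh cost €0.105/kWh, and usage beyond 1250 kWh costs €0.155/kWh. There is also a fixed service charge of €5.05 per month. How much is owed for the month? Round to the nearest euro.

First 750 kWh × €0.071 = €53.25
Next 500 kWh × €0.105 = €52.50
Remaining 139 kWh × €0.155 = €21.54
Energy charge = €127.29; + service €5.05 = €132.34 ≈ €132

€132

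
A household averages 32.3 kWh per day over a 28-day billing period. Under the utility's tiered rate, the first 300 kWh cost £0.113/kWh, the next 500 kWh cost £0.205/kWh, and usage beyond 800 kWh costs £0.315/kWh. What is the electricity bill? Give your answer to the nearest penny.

£169.29

Usage = 32.3 kWh/day × 28 days = 904.4 kWh
First 300 kWh × £0.113 = £33.90
Next 500 kWh × £0.205 = £102.50
Remaining 104.4 kWh × £0.315 = £32.89
Total = £169.29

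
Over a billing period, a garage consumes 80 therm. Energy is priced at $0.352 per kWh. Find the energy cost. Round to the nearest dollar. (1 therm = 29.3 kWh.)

80 therm × (29.3 kWh/therm) = 2,344 kWh
Cost = 2,344 kWh × $0.352/kWh = $825.09 ≈ $825

$825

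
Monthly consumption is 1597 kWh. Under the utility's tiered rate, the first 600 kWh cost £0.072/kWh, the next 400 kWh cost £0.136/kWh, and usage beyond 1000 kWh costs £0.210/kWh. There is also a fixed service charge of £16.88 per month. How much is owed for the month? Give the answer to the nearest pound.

First 600 kWh × £0.072 = £43.20
Next 400 kWh × £0.136 = £54.40
Remaining 597 kWh × £0.210 = £125.37
Energy charge = £222.97; + service £16.88 = £239.85 ≈ £240

£240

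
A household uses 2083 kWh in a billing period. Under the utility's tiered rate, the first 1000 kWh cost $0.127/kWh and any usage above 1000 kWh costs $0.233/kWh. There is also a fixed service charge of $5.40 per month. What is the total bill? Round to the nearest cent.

First 1000 kWh × $0.127 = $127.00
Remaining 1083 kWh × $0.233 = $252.34
Energy charge = $379.34; + service $5.40 = $384.74

$384.74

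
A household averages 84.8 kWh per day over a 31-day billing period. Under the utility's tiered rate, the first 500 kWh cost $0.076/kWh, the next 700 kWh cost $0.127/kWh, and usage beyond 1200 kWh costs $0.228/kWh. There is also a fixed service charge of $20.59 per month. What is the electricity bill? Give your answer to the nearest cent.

$473.26

Usage = 84.8 kWh/day × 31 days = 2628.8 kWh
First 500 kWh × $0.076 = $38.00
Next 700 kWh × $0.127 = $88.90
Remaining 1428.8 kWh × $0.228 = $325.77
Energy charge = $452.67; + service $20.59 = $473.26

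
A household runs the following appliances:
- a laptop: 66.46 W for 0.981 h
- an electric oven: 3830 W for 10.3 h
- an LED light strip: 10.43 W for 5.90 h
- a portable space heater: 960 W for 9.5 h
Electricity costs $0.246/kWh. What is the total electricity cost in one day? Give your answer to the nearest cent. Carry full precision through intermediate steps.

laptop: 66.46 W × 0.981 h = 65 Wh = 0.0652 kWh
electric oven: 3830 W × 10.3 h = 39,449 Wh = 39.45 kWh
LED light strip: 10.43 W × 5.90 h = 62 Wh = 0.06154 kWh
portable space heater: 960 W × 9.5 h = 9,120 Wh = 9.12 kWh
Total energy = 0.0652 + 39.45 + 0.06154 + 9.12 = 48.7 kWh
Cost = 48.7 kWh × $0.246 = $11.98

$11.98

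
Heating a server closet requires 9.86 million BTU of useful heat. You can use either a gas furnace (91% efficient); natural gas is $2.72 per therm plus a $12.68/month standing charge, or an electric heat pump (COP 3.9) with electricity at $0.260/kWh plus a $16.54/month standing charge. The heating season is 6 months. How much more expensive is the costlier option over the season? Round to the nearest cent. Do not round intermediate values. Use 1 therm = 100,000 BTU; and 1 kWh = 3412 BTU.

Heat load = 9.86 × 10⁶ BTU = 9,860,000 BTU
Gas: input = 9,860,000 / 0.91 = 10,835,165 BTU = 108.4 therm → 108.4 × $2.72 = $294.72; + 6 × $12.68 standing = $370.80
Heat pump: 9,860,000 BTU / 3412 = 2,890 kWh heat; / 3.9 = 741 kWh in → × $0.260 = $192.65; + 6 × $16.54 standing = $291.89
Difference = |$370.80 − $291.89| = $78.90

$78.90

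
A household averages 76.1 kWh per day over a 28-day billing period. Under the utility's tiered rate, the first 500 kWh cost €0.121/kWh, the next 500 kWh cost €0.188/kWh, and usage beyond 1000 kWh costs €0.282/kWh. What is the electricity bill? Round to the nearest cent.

Usage = 76.1 kWh/day × 28 days = 2130.8 kWh
First 500 kWh × €0.121 = €60.50
Next 500 kWh × €0.188 = €94.00
Remaining 1130.8 kWh × €0.282 = €318.89
Total = €473.39

€473.39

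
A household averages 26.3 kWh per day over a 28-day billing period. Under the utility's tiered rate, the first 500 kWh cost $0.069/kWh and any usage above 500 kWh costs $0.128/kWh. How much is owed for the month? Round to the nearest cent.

Usage = 26.3 kWh/day × 28 days = 736.4 kWh
First 500 kWh × $0.069 = $34.50
Remaining 236.4 kWh × $0.128 = $30.26
Total = $64.76

$64.76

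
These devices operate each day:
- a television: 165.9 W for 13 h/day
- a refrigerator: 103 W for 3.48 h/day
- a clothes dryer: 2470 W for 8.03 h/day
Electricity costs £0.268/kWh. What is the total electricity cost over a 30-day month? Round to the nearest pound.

television: 165.9 W × 13 h × 30 d = 64,701 Wh = 64.7 kWh
refrigerator: 103 W × 3.48 h × 30 d = 10,753 Wh = 10.75 kWh
clothes dryer: 2470 W × 8.03 h × 30 d = 595,023 Wh = 595 kWh
Total energy = 64.7 + 10.75 + 595 = 670.5 kWh
Cost = 670.5 kWh × £0.268 = £179.69 ≈ £180

£180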